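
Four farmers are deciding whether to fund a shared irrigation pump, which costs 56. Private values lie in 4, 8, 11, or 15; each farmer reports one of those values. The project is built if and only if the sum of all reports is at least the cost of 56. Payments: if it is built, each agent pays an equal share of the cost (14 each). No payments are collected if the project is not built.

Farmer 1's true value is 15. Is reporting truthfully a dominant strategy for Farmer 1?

Yes

Check each profile of the others' reports and compare truth against every alternative report.
Others report (11, 15, 15): truth gives 1, best alternative gives 0.
Others report (15, 11, 15): truth gives 1, best alternative gives 0.
Others report (15, 15, 11): truth gives 1, best alternative gives 0.
Others report (15, 15, 15): truth gives 1, best alternative gives 1.
Others report (4, 4, 4): truth gives 0, best alternative gives 0.
Others report (4, 4, 8): truth gives 0, best alternative gives 0.
(Remaining 58 profiles checked similarly; truth is weakly best in each.)
In every case the truthful report is at least as good as any alternative, so it is a dominant strategy.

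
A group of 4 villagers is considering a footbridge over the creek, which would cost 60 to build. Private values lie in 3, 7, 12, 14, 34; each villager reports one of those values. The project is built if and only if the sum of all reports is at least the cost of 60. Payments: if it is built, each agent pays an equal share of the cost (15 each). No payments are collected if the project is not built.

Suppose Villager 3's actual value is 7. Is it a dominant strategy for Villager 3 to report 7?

No

Consider the case where Villager 1 reports 7, Villager 2 reports 12 and Villager 4 reports 34.
Truthful report 7: project built, pays 15, utility 7 - 15 = -8.
Report 3 instead: project not built, utility 0.
Since 0 > -8, reporting 3 is strictly better here, so truthful reporting is not dominant.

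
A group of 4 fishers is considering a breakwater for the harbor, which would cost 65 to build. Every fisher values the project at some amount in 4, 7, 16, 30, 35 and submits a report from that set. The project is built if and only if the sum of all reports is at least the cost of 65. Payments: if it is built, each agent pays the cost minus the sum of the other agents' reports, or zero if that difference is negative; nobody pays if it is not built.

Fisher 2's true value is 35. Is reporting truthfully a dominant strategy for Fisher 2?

Yes

Check each profile of the others' reports and compare truth against every alternative report.
Others report (4, 30, 35): truth gives 35, best alternative gives 35.
Others report (4, 35, 30): truth gives 35, best alternative gives 35.
Others report (4, 35, 35): truth gives 35, best alternative gives 35.
Others report (7, 30, 30): truth gives 35, best alternative gives 35.
Others report (7, 30, 35): truth gives 35, best alternative gives 35.
Others report (7, 35, 30): truth gives 35, best alternative gives 35.
(Remaining 119 profiles checked similarly; truth is weakly best in each.)
In every case the truthful report is at least as good as any alternative, so it is a dominant strategy.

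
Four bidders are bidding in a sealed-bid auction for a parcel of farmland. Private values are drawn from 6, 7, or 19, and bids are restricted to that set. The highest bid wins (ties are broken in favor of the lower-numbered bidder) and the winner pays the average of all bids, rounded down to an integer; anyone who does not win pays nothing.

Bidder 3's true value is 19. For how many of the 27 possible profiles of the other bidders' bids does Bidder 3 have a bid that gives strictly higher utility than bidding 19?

Others bid (6, 6, 6): truth gives 10; bid 7 gives 13 > 10. Violating.
Others bid (6, 6, 7): truth gives 10; bid 7 gives 13 > 10. Violating.
Others bid (6, 6, 19): truth gives 7; no alternative beats it.
Others bid (6, 7, 6): truth gives 10; no alternative beats it.
(Checking all 27 profiles: 2 have a profitable deviation, 25 do not.)

2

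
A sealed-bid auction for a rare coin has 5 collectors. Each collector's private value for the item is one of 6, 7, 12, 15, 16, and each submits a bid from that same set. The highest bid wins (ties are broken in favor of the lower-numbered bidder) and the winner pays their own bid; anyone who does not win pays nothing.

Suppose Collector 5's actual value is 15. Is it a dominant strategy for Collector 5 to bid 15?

Consider the case where Collector 1 bids 6, Collector 2 bids 6, Collector 3 bids 6 and Collector 4 bids 6.
Truthful bid 15: wins, pays 15, utility 15 - 15 = 0.
Bid 7 instead: wins, pays 7, utility 15 - 7 = 8.
Since 8 > 0, bidding 7 is strictly better here, so truthful bidding is not dominant.

No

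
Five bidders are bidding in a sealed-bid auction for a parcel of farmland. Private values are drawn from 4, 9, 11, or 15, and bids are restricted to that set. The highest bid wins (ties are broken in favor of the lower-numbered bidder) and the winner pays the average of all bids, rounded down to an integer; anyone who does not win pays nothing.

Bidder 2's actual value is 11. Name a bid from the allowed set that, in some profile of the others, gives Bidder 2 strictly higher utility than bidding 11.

15

Suppose Bidder 1 bids 4, Bidder 3 bids 4, Bidder 4 bids 4 and Bidder 5 bids 15.
Bid 11: loses, pays 0, utility 0.
Bid 15: wins, pays 8, utility 11 - 8 = 3.
So bidding 15 beats truth here (3 > 0).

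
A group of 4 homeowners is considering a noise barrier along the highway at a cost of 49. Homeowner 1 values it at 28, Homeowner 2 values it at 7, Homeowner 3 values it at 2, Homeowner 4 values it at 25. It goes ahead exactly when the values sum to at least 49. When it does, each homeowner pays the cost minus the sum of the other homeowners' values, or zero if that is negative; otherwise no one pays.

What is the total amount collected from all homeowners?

Total value 62 ≥ cost 49, so it is built.
Homeowner 1: others sum to 34; max(0, 49 - 34) = 15.
Homeowner 2: others sum to 55; max(0, 49 - 55) = 0.
Homeowner 3: others sum to 60; max(0, 49 - 60) = 0.
Homeowner 4: others sum to 37; max(0, 49 - 37) = 12.
Total collected = 15 + 0 + 0 + 12 = 27.

27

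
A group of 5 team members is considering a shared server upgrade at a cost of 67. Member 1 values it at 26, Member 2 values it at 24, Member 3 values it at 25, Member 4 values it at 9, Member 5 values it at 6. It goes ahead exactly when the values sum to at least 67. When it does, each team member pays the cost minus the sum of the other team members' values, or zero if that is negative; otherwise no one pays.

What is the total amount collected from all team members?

6

Total value 90 ≥ cost 67, so it is built.
Member 1: others sum to 64; max(0, 67 - 64) = 3.
Member 2: others sum to 66; max(0, 67 - 66) = 1.
Member 3: others sum to 65; max(0, 67 - 65) = 2.
Member 4: others sum to 81; max(0, 67 - 81) = 0.
Member 5: others sum to 84; max(0, 67 - 84) = 0.
Total collected = 3 + 1 + 2 + 0 + 0 = 6.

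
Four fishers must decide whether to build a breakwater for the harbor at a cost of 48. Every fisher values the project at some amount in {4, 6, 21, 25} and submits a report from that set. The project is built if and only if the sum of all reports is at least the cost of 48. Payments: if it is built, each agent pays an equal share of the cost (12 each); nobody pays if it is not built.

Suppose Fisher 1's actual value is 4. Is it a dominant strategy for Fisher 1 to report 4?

Yes

Check each profile of the others' reports and compare truth against every alternative report.
Others report (4, 21, 21): truth gives -8, best alternative gives -8.
Others report (4, 21, 25): truth gives -8, best alternative gives -8.
Others report (4, 25, 21): truth gives -8, best alternative gives -8.
Others report (4, 25, 25): truth gives -8, best alternative gives -8.
Others report (6, 21, 21): truth gives -8, best alternative gives -8.
Others report (6, 21, 25): truth gives -8, best alternative gives -8.
(Remaining 58 profiles checked similarly; truth is weakly best in each.)
In every case the truthful report is at least as good as any alternative, so it is a dominant strategy.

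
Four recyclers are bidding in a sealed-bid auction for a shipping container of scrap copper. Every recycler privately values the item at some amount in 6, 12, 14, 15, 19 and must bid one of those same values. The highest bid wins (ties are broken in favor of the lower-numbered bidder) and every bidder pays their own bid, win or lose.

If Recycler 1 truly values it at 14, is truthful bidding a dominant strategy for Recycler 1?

Consider the case where Recycler 2 bids 6, Recycler 3 bids 6 and Recycler 4 bids 6.
Truthful bid 14: wins, pays 14, utility 14 - 14 = 0.
Bid 6 instead: wins, pays 6, utility 14 - 6 = 8.
Since 8 > 0, bidding 6 is strictly better here, so truthful bidding is not dominant.

No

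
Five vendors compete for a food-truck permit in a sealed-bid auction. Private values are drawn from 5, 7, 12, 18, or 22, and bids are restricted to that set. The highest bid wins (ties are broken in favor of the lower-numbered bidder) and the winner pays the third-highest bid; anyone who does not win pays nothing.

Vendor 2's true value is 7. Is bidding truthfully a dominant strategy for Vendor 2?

Consider the case where Vendor 1 bids 5, Vendor 3 bids 5, Vendor 4 bids 5 and Vendor 5 bids 12.
Truthful bid 7: loses, pays 0, utility 0.
Bid 12 instead: wins, pays 5, utility 7 - 5 = 2.
Since 2 > 0, bidding 12 is strictly better here, so truthful bidding is not dominant.

No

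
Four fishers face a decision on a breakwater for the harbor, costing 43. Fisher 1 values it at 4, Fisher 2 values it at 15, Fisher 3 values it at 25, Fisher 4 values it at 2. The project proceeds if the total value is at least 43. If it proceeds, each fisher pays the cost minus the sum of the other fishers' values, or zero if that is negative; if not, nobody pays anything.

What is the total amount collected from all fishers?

Total value 46 ≥ cost 43, so it is built.
Fisher 1: others sum to 42; max(0, 43 - 42) = 1.
Fisher 2: others sum to 31; max(0, 43 - 31) = 12.
Fisher 3: others sum to 21; max(0, 43 - 21) = 22.
Fisher 4: others sum to 44; max(0, 43 - 44) = 0.
Total collected = 1 + 12 + 22 + 0 = 35.

35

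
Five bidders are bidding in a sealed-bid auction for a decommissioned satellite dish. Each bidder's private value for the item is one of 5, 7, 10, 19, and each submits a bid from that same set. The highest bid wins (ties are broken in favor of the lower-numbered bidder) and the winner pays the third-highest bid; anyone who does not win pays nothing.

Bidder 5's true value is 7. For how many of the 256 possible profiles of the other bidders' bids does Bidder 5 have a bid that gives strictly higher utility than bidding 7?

Others bid (5, 5, 5, 7): truth gives 0; bid 10 gives 2 > 0. Violating.
Others bid (5, 5, 5, 10): truth gives 0; bid 19 gives 2 > 0. Violating.
Others bid (5, 5, 7, 5): truth gives 0; bid 10 gives 2 > 0. Violating.
Others bid (5, 5, 10, 5): truth gives 0; bid 19 gives 2 > 0. Violating.
Others bid (5, 5, 5, 5): truth gives 2; no alternative beats it.
Others bid (5, 5, 5, 19): truth gives 0; no alternative beats it.
(Checking all 256 profiles: 8 have a profitable deviation, 248 do not.)

8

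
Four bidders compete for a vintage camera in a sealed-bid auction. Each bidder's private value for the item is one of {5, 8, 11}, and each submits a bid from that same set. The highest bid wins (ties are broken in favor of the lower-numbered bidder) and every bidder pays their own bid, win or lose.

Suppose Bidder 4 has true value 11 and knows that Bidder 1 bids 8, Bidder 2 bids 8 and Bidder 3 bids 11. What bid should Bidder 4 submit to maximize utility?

Bid 5: loses but pays 5, utility -5.
Bid 8: loses but pays 8, utility -8.
Bid 11: loses but pays 11, utility -11.
The best choice is 5 with utility -5.

5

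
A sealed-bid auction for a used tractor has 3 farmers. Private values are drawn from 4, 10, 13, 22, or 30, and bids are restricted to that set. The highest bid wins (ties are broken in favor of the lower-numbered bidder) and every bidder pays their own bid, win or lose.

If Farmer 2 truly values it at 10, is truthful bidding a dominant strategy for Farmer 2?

No

Consider the case where Farmer 1 bids 4 and Farmer 3 bids 13.
Truthful bid 10: loses but pays 10, utility -10.
Bid 4 instead: loses but pays 4, utility -4.
Since -4 > -10, bidding 4 is strictly better here, so truthful bidding is not dominant.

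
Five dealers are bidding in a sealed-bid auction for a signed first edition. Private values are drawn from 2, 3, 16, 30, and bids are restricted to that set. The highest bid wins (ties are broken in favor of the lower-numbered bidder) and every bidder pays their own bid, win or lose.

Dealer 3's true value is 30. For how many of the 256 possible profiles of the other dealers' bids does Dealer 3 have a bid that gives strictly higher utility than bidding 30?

148

Others bid (2, 2, 2, 2): truth gives 0; bid 3 gives 27 > 0. Violating.
Others bid (2, 2, 2, 3): truth gives 0; bid 3 gives 27 > 0. Violating.
Others bid (2, 2, 2, 16): truth gives 0; bid 16 gives 14 > 0. Violating.
Others bid (2, 2, 3, 2): truth gives 0; bid 3 gives 27 > 0. Violating.
Others bid (2, 2, 2, 30): truth gives 0; no alternative beats it.
Others bid (2, 2, 3, 30): truth gives 0; no alternative beats it.
(Checking all 256 profiles: 148 have a profitable deviation, 108 do not.)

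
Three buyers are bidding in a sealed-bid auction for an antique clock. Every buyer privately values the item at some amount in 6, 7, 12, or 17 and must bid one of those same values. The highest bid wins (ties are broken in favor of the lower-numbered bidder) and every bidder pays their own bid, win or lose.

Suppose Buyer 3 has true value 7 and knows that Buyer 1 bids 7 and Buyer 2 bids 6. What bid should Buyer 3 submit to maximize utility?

12

Bid 6: loses but pays 6, utility -6.
Bid 7: loses but pays 7, utility -7.
Bid 12: wins, pays 12, utility 7 - 12 = -5.
Bid 17: wins, pays 17, utility 7 - 17 = -10.
The best choice is 12 with utility -5.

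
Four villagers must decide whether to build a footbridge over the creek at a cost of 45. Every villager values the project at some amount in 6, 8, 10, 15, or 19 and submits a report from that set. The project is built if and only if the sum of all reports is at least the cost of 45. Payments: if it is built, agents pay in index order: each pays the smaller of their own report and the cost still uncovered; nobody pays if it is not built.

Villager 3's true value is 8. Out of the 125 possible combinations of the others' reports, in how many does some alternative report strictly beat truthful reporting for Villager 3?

41

Others report (6, 15, 19): truth gives 0; report 6 gives 2 > 0. Violating.
Others report (6, 19, 15): truth gives 0; report 6 gives 2 > 0. Violating.
Others report (6, 19, 19): truth gives 0; report 6 gives 2 > 0. Violating.
Others report (8, 15, 19): truth gives 0; report 6 gives 2 > 0. Violating.
Others report (6, 6, 6): truth gives 0; no alternative beats it.
Others report (6, 6, 8): truth gives 0; no alternative beats it.
(Checking all 125 profiles: 41 have a profitable deviation, 84 do not.)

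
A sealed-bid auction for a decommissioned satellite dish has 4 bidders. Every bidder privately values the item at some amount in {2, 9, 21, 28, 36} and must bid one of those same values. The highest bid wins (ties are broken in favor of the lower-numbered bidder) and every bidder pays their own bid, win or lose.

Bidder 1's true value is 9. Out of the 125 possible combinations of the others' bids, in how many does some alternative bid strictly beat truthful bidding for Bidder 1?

Others bid (2, 2, 2): truth gives 0; bid 2 gives 7 > 0. Violating.
Others bid (2, 2, 21): truth gives -9; bid 2 gives -2 > -9. Violating.
Others bid (2, 2, 28): truth gives -9; bid 2 gives -2 > -9. Violating.
Others bid (2, 2, 36): truth gives -9; bid 2 gives -2 > -9. Violating.
Others bid (2, 2, 9): truth gives 0; no alternative beats it.
Others bid (2, 9, 2): truth gives 0; no alternative beats it.
(Checking all 125 profiles: 118 have a profitable deviation, 7 do not.)

118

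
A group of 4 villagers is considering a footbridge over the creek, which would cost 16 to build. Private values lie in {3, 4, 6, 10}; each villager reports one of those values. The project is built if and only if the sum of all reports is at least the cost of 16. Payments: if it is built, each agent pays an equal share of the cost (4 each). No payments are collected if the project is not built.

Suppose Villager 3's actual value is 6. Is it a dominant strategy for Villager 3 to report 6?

Consider the case where Villager 1 reports 3, Villager 2 reports 3 and Villager 4 reports 3.
Truthful report 6: project not built, utility 0.
Report 10 instead: project built, pays 4, utility 6 - 4 = 2.
Since 2 > 0, reporting 10 is strictly better here, so truthful reporting is not dominant.

No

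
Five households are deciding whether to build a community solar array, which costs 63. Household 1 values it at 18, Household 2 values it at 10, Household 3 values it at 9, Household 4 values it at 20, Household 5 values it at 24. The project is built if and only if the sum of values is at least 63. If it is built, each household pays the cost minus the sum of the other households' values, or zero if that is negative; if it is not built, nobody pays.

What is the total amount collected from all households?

Total value 81 ≥ cost 63, so it is built.
Household 1: others sum to 63; max(0, 63 - 63) = 0.
Household 2: others sum to 71; max(0, 63 - 71) = 0.
Household 3: others sum to 72; max(0, 63 - 72) = 0.
Household 4: others sum to 61; max(0, 63 - 61) = 2.
Household 5: others sum to 57; max(0, 63 - 57) = 6.
Total collected = 0 + 0 + 0 + 2 + 6 = 8.

8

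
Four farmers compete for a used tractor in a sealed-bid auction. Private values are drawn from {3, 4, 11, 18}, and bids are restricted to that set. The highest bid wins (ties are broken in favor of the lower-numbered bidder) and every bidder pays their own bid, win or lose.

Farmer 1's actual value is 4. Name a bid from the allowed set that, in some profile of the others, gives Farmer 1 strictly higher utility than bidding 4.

3

Suppose Farmer 2 bids 3, Farmer 3 bids 3 and Farmer 4 bids 3.
Bid 4: wins, pays 4, utility 4 - 4 = 0.
Bid 3: wins, pays 3, utility 4 - 3 = 1.
So bidding 3 beats truth here (1 > 0).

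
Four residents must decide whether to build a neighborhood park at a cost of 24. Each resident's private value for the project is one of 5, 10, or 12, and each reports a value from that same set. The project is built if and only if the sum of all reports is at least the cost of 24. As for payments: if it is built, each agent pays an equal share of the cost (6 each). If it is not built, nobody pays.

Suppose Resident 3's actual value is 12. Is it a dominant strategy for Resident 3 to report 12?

Yes

Check each profile of the others' reports and compare truth against every alternative report.
Others report (5, 5, 5): truth gives 6, best alternative gives 6.
Others report (5, 5, 10): truth gives 6, best alternative gives 6.
Others report (5, 5, 12): truth gives 6, best alternative gives 6.
Others report (5, 10, 5): truth gives 6, best alternative gives 6.
Others report (5, 10, 10): truth gives 6, best alternative gives 6.
Others report (5, 10, 12): truth gives 6, best alternative gives 6.
(Remaining 21 profiles checked similarly; truth is weakly best in each.)
In every case the truthful report is at least as good as any alternative, so it is a dominant strategy.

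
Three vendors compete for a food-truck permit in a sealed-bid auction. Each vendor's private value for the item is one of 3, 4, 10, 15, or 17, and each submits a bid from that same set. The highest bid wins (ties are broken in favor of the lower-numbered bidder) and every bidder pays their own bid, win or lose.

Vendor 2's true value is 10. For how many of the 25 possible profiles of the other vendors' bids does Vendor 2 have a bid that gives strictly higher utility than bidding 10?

Others bid (3, 3): truth gives 0; bid 4 gives 6 > 0. Violating.
Others bid (3, 4): truth gives 0; bid 4 gives 6 > 0. Violating.
Others bid (3, 15): truth gives -10; bid 3 gives -3 > -10. Violating.
Others bid (3, 17): truth gives -10; bid 3 gives -3 > -10. Violating.
Others bid (3, 10): truth gives 0; no alternative beats it.
Others bid (4, 3): truth gives 0; no alternative beats it.
(Checking all 25 profiles: 21 have a profitable deviation, 4 do not.)

21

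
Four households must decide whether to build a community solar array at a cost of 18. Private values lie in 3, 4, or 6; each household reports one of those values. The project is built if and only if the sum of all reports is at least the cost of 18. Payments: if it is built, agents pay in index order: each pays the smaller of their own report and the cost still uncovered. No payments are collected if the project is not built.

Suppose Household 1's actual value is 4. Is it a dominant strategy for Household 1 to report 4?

Consider the case where Household 2 reports 3, Household 3 reports 6 and Household 4 reports 6.
Truthful report 4: project built, pays 4, utility 4 - 4 = 0.
Report 3 instead: project built, pays 3, utility 4 - 3 = 1.
Since 1 > 0, reporting 3 is strictly better here, so truthful reporting is not dominant.

No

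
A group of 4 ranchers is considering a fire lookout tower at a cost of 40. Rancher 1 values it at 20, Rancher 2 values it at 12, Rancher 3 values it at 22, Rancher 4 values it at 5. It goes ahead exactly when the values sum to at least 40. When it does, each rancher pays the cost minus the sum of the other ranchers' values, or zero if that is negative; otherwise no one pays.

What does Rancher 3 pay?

Total value 59 ≥ cost 40, so the project is built.
The other ranchers' values sum to 37.
Cost minus that sum is 40 - 37 = 3.

3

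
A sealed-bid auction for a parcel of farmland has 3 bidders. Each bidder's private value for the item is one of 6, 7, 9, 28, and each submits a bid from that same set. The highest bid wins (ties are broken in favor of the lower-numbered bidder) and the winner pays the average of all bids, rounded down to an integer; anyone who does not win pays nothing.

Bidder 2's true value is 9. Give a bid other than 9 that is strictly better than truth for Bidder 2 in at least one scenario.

Suppose Bidder 1 bids 6 and Bidder 3 bids 6.
Bid 9: wins, pays 7, utility 9 - 7 = 2.
Bid 7: wins, pays 6, utility 9 - 6 = 3.
So bidding 7 beats truth here (3 > 2).

7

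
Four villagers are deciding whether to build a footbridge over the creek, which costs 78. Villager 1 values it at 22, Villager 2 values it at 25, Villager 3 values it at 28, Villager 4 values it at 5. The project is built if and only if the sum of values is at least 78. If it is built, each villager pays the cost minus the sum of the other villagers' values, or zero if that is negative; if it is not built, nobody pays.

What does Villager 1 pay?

Total value 80 ≥ cost 78, so the project is built.
The other villagers' values sum to 58.
Cost minus that sum is 78 - 58 = 20.

20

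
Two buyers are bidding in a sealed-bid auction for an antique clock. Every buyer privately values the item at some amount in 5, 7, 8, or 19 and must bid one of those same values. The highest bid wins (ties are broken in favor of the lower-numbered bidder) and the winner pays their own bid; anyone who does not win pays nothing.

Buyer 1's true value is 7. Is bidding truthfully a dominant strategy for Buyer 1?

No

Consider the case where Buyer 2 bids 5.
Truthful bid 7: wins, pays 7, utility 7 - 7 = 0.
Bid 5 instead: wins, pays 5, utility 7 - 5 = 2.
Since 2 > 0, bidding 5 is strictly better here, so truthful bidding is not dominant.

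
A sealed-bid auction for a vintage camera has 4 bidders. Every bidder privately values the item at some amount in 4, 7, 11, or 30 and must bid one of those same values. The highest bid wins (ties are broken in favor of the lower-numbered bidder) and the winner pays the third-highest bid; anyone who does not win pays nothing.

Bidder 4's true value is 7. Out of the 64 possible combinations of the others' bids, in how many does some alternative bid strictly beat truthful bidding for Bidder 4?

6

Others bid (4, 4, 7): truth gives 0; bid 11 gives 3 > 0. Violating.
Others bid (4, 4, 11): truth gives 0; bid 30 gives 3 > 0. Violating.
Others bid (4, 7, 4): truth gives 0; bid 11 gives 3 > 0. Violating.
Others bid (4, 11, 4): truth gives 0; bid 30 gives 3 > 0. Violating.
Others bid (4, 4, 4): truth gives 3; no alternative beats it.
Others bid (4, 4, 30): truth gives 0; no alternative beats it.
(Checking all 64 profiles: 6 have a profitable deviation, 58 do not.)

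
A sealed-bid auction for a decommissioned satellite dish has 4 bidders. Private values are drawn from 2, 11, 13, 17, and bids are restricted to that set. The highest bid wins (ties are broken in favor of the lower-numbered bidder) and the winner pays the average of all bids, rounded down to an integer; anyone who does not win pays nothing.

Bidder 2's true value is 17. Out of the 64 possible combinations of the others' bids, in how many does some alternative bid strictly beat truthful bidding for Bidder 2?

18

Others bid (2, 2, 2): truth gives 12; bid 11 gives 13 > 12. Violating.
Others bid (2, 2, 11): truth gives 9; bid 11 gives 11 > 9. Violating.
Others bid (2, 2, 13): truth gives 9; bid 13 gives 10 > 9. Violating.
Others bid (2, 11, 2): truth gives 9; bid 11 gives 11 > 9. Violating.
Others bid (2, 2, 17): truth gives 8; no alternative beats it.
Others bid (2, 11, 17): truth gives 6; no alternative beats it.
(Checking all 64 profiles: 18 have a profitable deviation, 46 do not.)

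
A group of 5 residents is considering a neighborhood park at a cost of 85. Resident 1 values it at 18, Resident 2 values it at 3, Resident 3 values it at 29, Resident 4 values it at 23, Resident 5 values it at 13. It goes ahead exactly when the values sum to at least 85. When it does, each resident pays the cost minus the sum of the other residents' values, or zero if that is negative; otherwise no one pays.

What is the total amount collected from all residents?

81

Total value 86 ≥ cost 85, so it is built.
Resident 1: others sum to 68; max(0, 85 - 68) = 17.
Resident 2: others sum to 83; max(0, 85 - 83) = 2.
Resident 3: others sum to 57; max(0, 85 - 57) = 28.
Resident 4: others sum to 63; max(0, 85 - 63) = 22.
Resident 5: others sum to 73; max(0, 85 - 73) = 12.
Total collected = 17 + 2 + 28 + 22 + 12 = 81.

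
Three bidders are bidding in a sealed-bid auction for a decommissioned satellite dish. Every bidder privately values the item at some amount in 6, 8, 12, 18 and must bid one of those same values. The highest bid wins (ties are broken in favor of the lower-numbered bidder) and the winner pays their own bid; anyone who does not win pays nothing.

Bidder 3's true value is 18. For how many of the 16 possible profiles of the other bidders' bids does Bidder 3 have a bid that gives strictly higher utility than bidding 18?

4

Others bid (6, 6): truth gives 0; bid 8 gives 10 > 0. Violating.
Others bid (6, 8): truth gives 0; bid 12 gives 6 > 0. Violating.
Others bid (8, 6): truth gives 0; bid 12 gives 6 > 0. Violating.
Others bid (8, 8): truth gives 0; bid 12 gives 6 > 0. Violating.
Others bid (6, 12): truth gives 0; no alternative beats it.
Others bid (6, 18): truth gives 0; no alternative beats it.
(Checking all 16 profiles: 4 have a profitable deviation, 12 do not.)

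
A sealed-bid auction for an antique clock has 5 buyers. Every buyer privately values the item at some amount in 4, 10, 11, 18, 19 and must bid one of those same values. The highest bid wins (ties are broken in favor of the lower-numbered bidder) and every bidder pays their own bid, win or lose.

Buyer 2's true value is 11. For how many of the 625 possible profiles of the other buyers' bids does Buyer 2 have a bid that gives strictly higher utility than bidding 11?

Others bid (4, 4, 4, 4): truth gives 0; bid 10 gives 1 > 0. Violating.
Others bid (4, 4, 4, 10): truth gives 0; bid 10 gives 1 > 0. Violating.
Others bid (4, 4, 4, 18): truth gives -11; bid 4 gives -4 > -11. Violating.
Others bid (4, 4, 4, 19): truth gives -11; bid 4 gives -4 > -11. Violating.
Others bid (4, 4, 4, 11): truth gives 0; no alternative beats it.
Others bid (4, 4, 10, 11): truth gives 0; no alternative beats it.
(Checking all 625 profiles: 579 have a profitable deviation, 46 do not.)

579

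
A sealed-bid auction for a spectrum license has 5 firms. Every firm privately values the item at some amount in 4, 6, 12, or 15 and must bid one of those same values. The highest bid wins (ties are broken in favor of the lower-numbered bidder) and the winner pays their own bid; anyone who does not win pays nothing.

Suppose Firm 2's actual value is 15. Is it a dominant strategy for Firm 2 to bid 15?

Consider the case where Firm 1 bids 4, Firm 3 bids 4, Firm 4 bids 4 and Firm 5 bids 4.
Truthful bid 15: wins, pays 15, utility 15 - 15 = 0.
Bid 6 instead: wins, pays 6, utility 15 - 6 = 9.
Since 9 > 0, bidding 6 is strictly better here, so truthful bidding is not dominant.

No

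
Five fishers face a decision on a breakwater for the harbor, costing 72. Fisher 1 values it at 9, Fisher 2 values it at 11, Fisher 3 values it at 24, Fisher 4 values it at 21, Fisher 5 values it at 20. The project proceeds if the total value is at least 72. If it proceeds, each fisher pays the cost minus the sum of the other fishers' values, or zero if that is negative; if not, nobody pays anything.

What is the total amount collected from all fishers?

26

Total value 85 ≥ cost 72, so it is built.
Fisher 1: others sum to 76; max(0, 72 - 76) = 0.
Fisher 2: others sum to 74; max(0, 72 - 74) = 0.
Fisher 3: others sum to 61; max(0, 72 - 61) = 11.
Fisher 4: others sum to 64; max(0, 72 - 64) = 8.
Fisher 5: others sum to 65; max(0, 72 - 65) = 7.
Total collected = 0 + 0 + 11 + 8 + 7 = 26.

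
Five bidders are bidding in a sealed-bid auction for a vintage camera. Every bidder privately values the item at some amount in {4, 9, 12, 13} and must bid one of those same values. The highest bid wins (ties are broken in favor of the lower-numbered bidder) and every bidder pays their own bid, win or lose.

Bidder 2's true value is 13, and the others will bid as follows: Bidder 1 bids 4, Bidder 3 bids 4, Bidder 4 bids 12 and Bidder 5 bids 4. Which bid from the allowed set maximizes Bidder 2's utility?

Bid 4: loses but pays 4, utility -4.
Bid 9: loses but pays 9, utility -9.
Bid 12: wins, pays 12, utility 13 - 12 = 1.
Bid 13: wins, pays 13, utility 13 - 13 = 0.
The best choice is 12 with utility 1.

12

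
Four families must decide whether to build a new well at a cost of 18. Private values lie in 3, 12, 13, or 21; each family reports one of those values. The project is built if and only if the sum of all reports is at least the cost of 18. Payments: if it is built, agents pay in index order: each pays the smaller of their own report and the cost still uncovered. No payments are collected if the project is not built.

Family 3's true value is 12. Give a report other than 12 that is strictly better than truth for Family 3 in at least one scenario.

3

Suppose Family 1 reports 3, Family 2 reports 3 and Family 4 reports 12.
Report 12: project built, pays 12, utility 12 - 12 = 0.
Report 3: project built, pays 3, utility 12 - 3 = 9.
So reporting 3 beats truth here (9 > 0).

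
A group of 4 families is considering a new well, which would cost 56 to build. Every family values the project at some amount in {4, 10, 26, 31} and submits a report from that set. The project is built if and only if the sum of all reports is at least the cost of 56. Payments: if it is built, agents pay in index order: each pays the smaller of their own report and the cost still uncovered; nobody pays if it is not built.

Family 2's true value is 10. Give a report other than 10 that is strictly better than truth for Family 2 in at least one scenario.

4

Suppose Family 1 reports 4, Family 3 reports 26 and Family 4 reports 26.
Report 10: project built, pays 10, utility 10 - 10 = 0.
Report 4: project built, pays 4, utility 10 - 4 = 6.
So reporting 4 beats truth here (6 > 0).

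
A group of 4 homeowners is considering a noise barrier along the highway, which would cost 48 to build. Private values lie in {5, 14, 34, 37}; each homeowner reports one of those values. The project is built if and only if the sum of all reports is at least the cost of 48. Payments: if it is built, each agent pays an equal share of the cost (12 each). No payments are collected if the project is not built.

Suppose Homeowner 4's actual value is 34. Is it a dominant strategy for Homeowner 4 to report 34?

Yes

Check each profile of the others' reports and compare truth against every alternative report.
Others report (5, 5, 5): truth gives 22, best alternative gives 22.
Others report (5, 5, 14): truth gives 22, best alternative gives 22.
Others report (5, 5, 34): truth gives 22, best alternative gives 22.
Others report (5, 5, 37): truth gives 22, best alternative gives 22.
Others report (5, 14, 5): truth gives 22, best alternative gives 22.
Others report (5, 14, 14): truth gives 22, best alternative gives 22.
(Remaining 58 profiles checked similarly; truth is weakly best in each.)
In every case the truthful report is at least as good as any alternative, so it is a dominant strategy.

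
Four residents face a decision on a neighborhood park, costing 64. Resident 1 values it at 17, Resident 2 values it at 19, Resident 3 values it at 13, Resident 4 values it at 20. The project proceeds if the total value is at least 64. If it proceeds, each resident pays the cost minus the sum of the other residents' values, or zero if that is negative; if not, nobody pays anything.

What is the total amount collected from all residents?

49

Total value 69 ≥ cost 64, so it is built.
Resident 1: others sum to 52; max(0, 64 - 52) = 12.
Resident 2: others sum to 50; max(0, 64 - 50) = 14.
Resident 3: others sum to 56; max(0, 64 - 56) = 8.
Resident 4: others sum to 49; max(0, 64 - 49) = 15.
Total collected = 12 + 14 + 8 + 15 = 49.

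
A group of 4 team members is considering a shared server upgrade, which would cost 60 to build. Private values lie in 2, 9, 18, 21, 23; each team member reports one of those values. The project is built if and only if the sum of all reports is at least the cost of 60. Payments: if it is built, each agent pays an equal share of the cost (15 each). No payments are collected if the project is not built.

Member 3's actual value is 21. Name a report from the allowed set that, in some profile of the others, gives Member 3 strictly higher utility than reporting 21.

23

Suppose Member 1 reports 2, Member 2 reports 18 and Member 4 reports 18.
Report 21: project not built, utility 0.
Report 23: project built, pays 15, utility 21 - 15 = 6.
So reporting 23 beats truth here (6 > 0).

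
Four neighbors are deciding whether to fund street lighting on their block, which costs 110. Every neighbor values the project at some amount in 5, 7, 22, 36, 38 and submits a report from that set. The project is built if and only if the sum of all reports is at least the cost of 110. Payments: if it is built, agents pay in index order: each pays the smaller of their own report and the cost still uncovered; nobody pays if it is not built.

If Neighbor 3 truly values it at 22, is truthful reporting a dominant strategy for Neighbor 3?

Consider the case where Neighbor 1 reports 36, Neighbor 2 reports 36 and Neighbor 4 reports 36.
Truthful report 22: project built, pays 22, utility 22 - 22 = 0.
Report 5 instead: project built, pays 5, utility 22 - 5 = 17.
Since 17 > 0, reporting 5 is strictly better here, so truthful reporting is not dominant.

No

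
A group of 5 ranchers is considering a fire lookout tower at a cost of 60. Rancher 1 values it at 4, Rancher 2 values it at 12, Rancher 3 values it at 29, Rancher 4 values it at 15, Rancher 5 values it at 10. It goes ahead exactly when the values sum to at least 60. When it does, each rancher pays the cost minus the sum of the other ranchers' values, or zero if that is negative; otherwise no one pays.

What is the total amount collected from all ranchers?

Total value 70 ≥ cost 60, so it is built.
Rancher 1: others sum to 66; max(0, 60 - 66) = 0.
Rancher 2: others sum to 58; max(0, 60 - 58) = 2.
Rancher 3: others sum to 41; max(0, 60 - 41) = 19.
Rancher 4: others sum to 55; max(0, 60 - 55) = 5.
Rancher 5: others sum to 60; max(0, 60 - 60) = 0.
Total collected = 0 + 2 + 19 + 5 + 0 = 26.

26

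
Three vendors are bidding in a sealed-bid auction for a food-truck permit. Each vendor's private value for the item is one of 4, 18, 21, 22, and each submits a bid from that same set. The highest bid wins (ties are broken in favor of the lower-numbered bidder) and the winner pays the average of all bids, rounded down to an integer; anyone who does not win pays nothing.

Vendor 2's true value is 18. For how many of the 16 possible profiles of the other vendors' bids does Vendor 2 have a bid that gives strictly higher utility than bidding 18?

Others bid (4, 21): truth gives 0; bid 21 gives 3 > 0. Violating.
Others bid (4, 22): truth gives 0; bid 22 gives 2 > 0. Violating.
Others bid (18, 4): truth gives 0; bid 21 gives 4 > 0. Violating.
Others bid (21, 4): truth gives 0; bid 22 gives 3 > 0. Violating.
Others bid (4, 4): truth gives 10; no alternative beats it.
Others bid (4, 18): truth gives 5; no alternative beats it.
(Checking all 16 profiles: 4 have a profitable deviation, 12 do not.)

4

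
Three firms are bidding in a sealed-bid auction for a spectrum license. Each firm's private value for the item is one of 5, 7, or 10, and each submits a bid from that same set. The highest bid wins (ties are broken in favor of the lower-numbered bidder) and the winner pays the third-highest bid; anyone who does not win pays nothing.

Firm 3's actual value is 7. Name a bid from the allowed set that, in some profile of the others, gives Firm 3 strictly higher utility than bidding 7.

10

Suppose Firm 1 bids 5 and Firm 2 bids 7.
Bid 7: loses, pays 0, utility 0.
Bid 10: wins, pays 5, utility 7 - 5 = 2.
So bidding 10 beats truth here (2 > 0).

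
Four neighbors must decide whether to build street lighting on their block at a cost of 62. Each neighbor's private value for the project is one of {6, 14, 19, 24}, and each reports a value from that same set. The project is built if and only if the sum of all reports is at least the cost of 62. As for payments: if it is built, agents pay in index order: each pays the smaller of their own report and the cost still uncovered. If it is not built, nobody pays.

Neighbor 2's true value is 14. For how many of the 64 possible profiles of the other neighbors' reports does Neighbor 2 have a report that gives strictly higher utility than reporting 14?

Others report (14, 19, 24): truth gives 0; report 6 gives 8 > 0. Violating.
Others report (14, 24, 19): truth gives 0; report 6 gives 8 > 0. Violating.
Others report (14, 24, 24): truth gives 0; report 6 gives 8 > 0. Violating.
Others report (19, 14, 24): truth gives 0; report 6 gives 8 > 0. Violating.
Others report (6, 6, 6): truth gives 0; no alternative beats it.
Others report (6, 6, 14): truth gives 0; no alternative beats it.
(Checking all 64 profiles: 17 have a profitable deviation, 47 do not.)

17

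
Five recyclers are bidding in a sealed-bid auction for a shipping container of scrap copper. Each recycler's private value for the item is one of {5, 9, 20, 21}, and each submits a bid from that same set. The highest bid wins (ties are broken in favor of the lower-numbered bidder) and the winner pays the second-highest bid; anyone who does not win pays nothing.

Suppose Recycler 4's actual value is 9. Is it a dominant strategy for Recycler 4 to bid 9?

Yes

Check each profile of the others' bids and compare truth against every alternative bid.
Others bid (5, 5, 5, 5): truth gives 4, best alternative gives 4.
Others bid (5, 5, 5, 9): truth gives 0, best alternative gives 0.
Others bid (5, 5, 5, 20): truth gives 0, best alternative gives 0.
Others bid (5, 5, 5, 21): truth gives 0, best alternative gives 0.
Others bid (5, 5, 9, 5): truth gives 0, best alternative gives 0.
Others bid (5, 5, 9, 9): truth gives 0, best alternative gives 0.
(Remaining 250 profiles checked similarly; truth is weakly best in each.)
In every case the truthful bid is at least as good as any alternative, so it is a dominant strategy.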